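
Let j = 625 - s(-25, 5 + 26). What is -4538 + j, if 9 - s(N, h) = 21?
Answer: -3901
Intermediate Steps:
s(N, h) = -12 (s(N, h) = 9 - 1*21 = 9 - 21 = -12)
j = 637 (j = 625 - 1*(-12) = 625 + 12 = 637)
-4538 + j = -4538 + 637 = -3901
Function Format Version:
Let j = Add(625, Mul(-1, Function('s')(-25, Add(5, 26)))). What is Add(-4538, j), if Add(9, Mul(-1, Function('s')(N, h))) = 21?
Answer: -3901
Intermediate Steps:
Function('s')(N, h) = -12 (Function('s')(N, h) = Add(9, Mul(-1, 21)) = Add(9, -21) = -12)
j = 637 (j = Add(625, Mul(-1, -12)) = Add(625, 12) = 637)
Add(-4538, j) = Add(-4538, 637) = -3901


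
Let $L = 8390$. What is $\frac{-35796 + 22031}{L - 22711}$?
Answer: $\frac{13765}{14321} \approx 0.96118$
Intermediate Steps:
$\frac{-35796 + 22031}{L - 22711} = \frac{-35796 + 22031}{8390 - 22711} = - \frac{13765}{-14321} = \left(-13765\right) \left(- \frac{1}{14321}\right) = \frac{13765}{14321}$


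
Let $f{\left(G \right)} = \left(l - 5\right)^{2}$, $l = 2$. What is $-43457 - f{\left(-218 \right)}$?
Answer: $-43466$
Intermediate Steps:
$f{\left(G \right)} = 9$ ($f{\left(G \right)} = \left(2 - 5\right)^{2} = \left(-3\right)^{2} = 9$)
$-43457 - f{\left(-218 \right)} = -43457 - 9 = -43466$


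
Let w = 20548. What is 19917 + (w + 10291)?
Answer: 50756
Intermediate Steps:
19917 + (w + 10291) = 19917 + (20548 + 10291) = 19917 + 30839 = 50756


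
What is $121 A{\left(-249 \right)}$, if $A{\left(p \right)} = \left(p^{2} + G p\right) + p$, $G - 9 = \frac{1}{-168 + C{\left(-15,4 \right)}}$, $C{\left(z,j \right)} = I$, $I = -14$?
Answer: $\frac{1310581371}{182} \approx 7.201 \cdot 10^{6}$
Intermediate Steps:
$C{\left(z,j \right)} = -14$
$G = \frac{1637}{182}$ ($G = 9 + \frac{1}{-168 - 14} = 9 + \frac{1}{-182} = 9 - \frac{1}{182} = \frac{1637}{182} \approx 8.9945$)
$A{\left(p \right)} = p^{2} + \frac{1819 p}{182}$ ($A{\left(p \right)} = \left(p^{2} + \frac{1637 p}{182}\right) + p = p^{2} + \frac{1819 p}{182}$)
$121 A{\left(-249 \right)} = 121 \cdot \frac{1}{182} \left(-249\right) \left(1819 + 182 \left(-249\right)\right) = 121 \cdot \frac{1}{182} \left(-249\right) \left(1819 - 45318\right) = 121 \cdot \frac{1}{182} \left(-249\right) \left(-43499\right) = 121 \cdot \frac{10831251}{182} = \frac{1310581371}{182}$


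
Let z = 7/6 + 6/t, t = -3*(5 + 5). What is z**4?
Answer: 707281/810000 ≈ 0.87319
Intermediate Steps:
t = -30 (t = -3*10 = -30)
z = 29/30 (z = 7/6 + 6/(-30) = 7*(1/6) + 6*(-1/30) = 7/6 - 1/5 = 29/30 ≈ 0.96667)
z**4 = (29/30)**4 = 707281/810000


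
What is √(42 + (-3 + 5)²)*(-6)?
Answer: -6*√46 ≈ -40.694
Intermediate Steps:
√(42 + (-3 + 5)²)*(-6) = √(42 + 2²)*(-6) = √(42 + 4)*(-6) = √46*(-6) = -6*√46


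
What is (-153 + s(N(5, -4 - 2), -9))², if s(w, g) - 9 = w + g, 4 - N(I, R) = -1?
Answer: 21904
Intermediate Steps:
N(I, R) = 5 (N(I, R) = 4 - 1*(-1) = 4 + 1 = 5)
s(w, g) = 9 + g + w (s(w, g) = 9 + (w + g) = 9 + (g + w) = 9 + g + w)
(-153 + s(N(5, -4 - 2), -9))² = (-153 + (9 - 9 + 5))² = (-153 + 5)² = (-148)² = 21904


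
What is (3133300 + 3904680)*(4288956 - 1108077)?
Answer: 22386962784420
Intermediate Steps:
(3133300 + 3904680)*(4288956 - 1108077) = 7037980*3180879 = 22386962784420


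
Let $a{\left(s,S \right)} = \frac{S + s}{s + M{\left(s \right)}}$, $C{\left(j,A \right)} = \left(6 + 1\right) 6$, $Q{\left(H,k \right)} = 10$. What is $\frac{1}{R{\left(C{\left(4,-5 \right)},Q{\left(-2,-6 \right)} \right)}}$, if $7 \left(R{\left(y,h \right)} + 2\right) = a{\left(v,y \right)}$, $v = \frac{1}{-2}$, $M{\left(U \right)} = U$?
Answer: $- \frac{14}{111} \approx -0.12613$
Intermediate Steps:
$C{\left(j,A \right)} = 42$ ($C{\left(j,A \right)} = 7 \cdot 6 = 42$)
$v = - \frac{1}{2} \approx -0.5$
$a{\left(s,S \right)} = \frac{S + s}{2 s}$ ($a{\left(s,S \right)} = \frac{S + s}{s + s} = \frac{S + s}{2 s}$)
$R{\left(y,h \right)} = - \frac{27}{14} - \frac{y}{7}$ ($R{\left(y,h \right)} = -2 + \frac{\frac{1}{2} \frac{1}{- \frac{1}{2}} \left(y - \frac{1}{2}\right)}{7} = -2 + \frac{\frac{1}{2} \left(-2\right) \left(- \frac{1}{2} + y\right)}{7} = -2 + \frac{\frac{1}{2} - y}{7} = -2 - \left(- \frac{1}{14} + \frac{y}{7}\right) = - \frac{27}{14} - \frac{y}{7}$)
$\frac{1}{R{\left(C{\left(4,-5 \right)},Q{\left(-2,-6 \right)} \right)}} = \frac{1}{- \frac{27}{14} - 6} = \frac{1}{- \frac{111}{14}} = - \frac{14}{111}$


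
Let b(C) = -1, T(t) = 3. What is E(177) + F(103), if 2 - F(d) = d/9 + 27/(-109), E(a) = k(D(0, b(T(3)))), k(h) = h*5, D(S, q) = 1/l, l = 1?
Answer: -4117/981 ≈ -4.1967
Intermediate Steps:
D(S, q) = 1 (D(S, q) = 1/1 = 1)
k(h) = 5*h
E(a) = 5 (E(a) = 5*1 = 5)
F(d) = 245/109 - d/9 (F(d) = 2 - (d/9 + 27/(-109)) = 2 - (d*(1/9) + 27*(-1/109)) = 2 - (d/9 - 27/109) = 2 - (-27/109 + d/9) = 2 + (27/109 - d/9) = 245/109 - d/9)
E(177) + F(103) = 5 + (245/109 - 1/9*103) = 5 + (245/109 - 103/9) = 5 - 9022/981 = -4117/981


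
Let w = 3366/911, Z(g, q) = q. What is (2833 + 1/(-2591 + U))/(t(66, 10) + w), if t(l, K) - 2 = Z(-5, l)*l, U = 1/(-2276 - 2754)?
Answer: 33635688644523/51785608759424 ≈ 0.64952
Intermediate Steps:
w = 3366/911 (w = 3366*(1/911) = 3366/911 ≈ 3.6948)
U = -1/5030 (U = 1/(-5030) = -1/5030 ≈ -0.00019881)
t(l, K) = 2 + l**2 (t(l, K) = 2 + l*l = 2 + l**2)
(2833 + 1/(-2591 + U))/(t(66, 10) + w) = (2833 + 1/(-2591 - 1/5030))/((2 + 66**2) + 3366/911) = (2833 + 1/(-13032731/5030))/((2 + 4356) + 3366/911) = (2833 - 5030/13032731)/(4358 + 3366/911) = 36921721893/(13032731*(3973504/911)) = (36921721893/13032731)*(911/3973504) = 33635688644523/51785608759424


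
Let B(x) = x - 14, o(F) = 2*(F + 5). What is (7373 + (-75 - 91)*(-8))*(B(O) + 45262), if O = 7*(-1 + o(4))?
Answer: 394738267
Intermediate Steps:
o(F) = 10 + 2*F (o(F) = 2*(5 + F) = 10 + 2*F)
O = 119 (O = 7*(-1 + (10 + 2*4)) = 7*(-1 + (10 + 8)) = 7*(-1 + 18) = 7*17 = 119)
B(x) = -14 + x
(7373 + (-75 - 91)*(-8))*(B(O) + 45262) = (7373 + (-75 - 91)*(-8))*((-14 + 119) + 45262) = (7373 - 166*(-8))*(105 + 45262) = (7373 + 1328)*45367 = 8701*45367 = 394738267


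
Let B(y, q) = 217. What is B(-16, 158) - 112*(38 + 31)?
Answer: -7511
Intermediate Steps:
B(-16, 158) - 112*(38 + 31) = 217 - 112*(38 + 31) = 217 - 112*69 = 217 - 1*7728 = 217 - 7728 = -7511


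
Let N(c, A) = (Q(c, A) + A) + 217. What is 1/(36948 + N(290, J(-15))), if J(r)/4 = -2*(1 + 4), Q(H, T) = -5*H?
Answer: 1/35675 ≈ 2.8031e-5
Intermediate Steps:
J(r) = -40 (J(r) = 4*(-2*(1 + 4)) = 4*(-2*5) = 4*(-10) = -40)
N(c, A) = 217 + A - 5*c (N(c, A) = (-5*c + A) + 217 = (A - 5*c) + 217 = 217 + A - 5*c)
1/(36948 + N(290, J(-15))) = 1/(36948 + (217 - 40 - 5*290)) = 1/(36948 + (217 - 40 - 1450)) = 1/(36948 - 1273) = 1/35675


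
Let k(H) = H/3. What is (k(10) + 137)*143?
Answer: 60203/3 ≈ 20068.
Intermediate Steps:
k(H) = H/3 (k(H) = H*(⅓) = H/3)
(k(10) + 137)*143 = ((⅓)*10 + 137)*143 = (10/3 + 137)*143 = (421/3)*143 = 60203/3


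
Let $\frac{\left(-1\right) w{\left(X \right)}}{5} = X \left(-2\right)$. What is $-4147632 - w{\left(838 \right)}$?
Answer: $-4156012$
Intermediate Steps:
$w{\left(X \right)} = 10 X$ ($w{\left(X \right)} = - 5 X \left(-2\right) = - 5 \left(- 2 X\right) = 10 X$)
$-4147632 - w{\left(838 \right)} = -4147632 - 10 \cdot 838 = -4147632 - 8380 = -4156012$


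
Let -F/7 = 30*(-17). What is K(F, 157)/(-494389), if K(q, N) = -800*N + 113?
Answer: 125487/494389 ≈ 0.25382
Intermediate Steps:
F = 3570 (F = -210*(-17) = -7*(-510) = 3570)
K(q, N) = 113 - 800*N
K(F, 157)/(-494389) = (113 - 800*157)/(-494389) = (113 - 125600)*(-1/494389) = -125487*(-1/494389) = 125487/494389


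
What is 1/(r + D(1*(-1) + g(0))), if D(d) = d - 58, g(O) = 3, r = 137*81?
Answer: 1/11041 ≈ 9.0571e-5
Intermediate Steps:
r = 11097
D(d) = -58 + d
1/(r + D(1*(-1) + g(0))) = 1/(11097 + (-58 + (1*(-1) + 3))) = 1/(11097 + (-58 + (-1 + 3))) = 1/(11097 + (-58 + 2)) = 1/(11097 - 56) = 1/11041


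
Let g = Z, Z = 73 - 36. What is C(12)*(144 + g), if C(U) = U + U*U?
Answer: 28236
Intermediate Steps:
Z = 37
g = 37
C(U) = U + U**2
C(12)*(144 + g) = (12*(1 + 12))*(144 + 37) = (12*13)*181 = 156*181 = 28236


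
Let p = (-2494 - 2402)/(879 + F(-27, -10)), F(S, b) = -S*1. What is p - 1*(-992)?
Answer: 148976/151 ≈ 986.60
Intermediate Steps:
F(S, b) = -S
p = -816/151 (p = (-2494 - 2402)/(879 - 1*(-27)) = -4896/(879 + 27) = -4896/906 = -4896*1/906 = -816/151 ≈ -5.4040)
p - 1*(-992) = -816/151 - 1*(-992) = -816/151 + 992 = 148976/151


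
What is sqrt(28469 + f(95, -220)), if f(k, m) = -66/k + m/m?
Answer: 2*sqrt(64233870)/95 ≈ 168.73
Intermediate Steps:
f(k, m) = 1 - 66/k (f(k, m) = -66/k + 1 = 1 - 66/k)
sqrt(28469 + f(95, -220)) = sqrt(28469 + (-66 + 95)/95) = sqrt(28469 + (1/95)*29) = sqrt(28469 + 29/95) = sqrt(2704584/95) = 2*sqrt(64233870)/95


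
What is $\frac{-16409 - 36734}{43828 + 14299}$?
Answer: $- \frac{53143}{58127} \approx -0.91426$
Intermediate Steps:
$\frac{-16409 - 36734}{43828 + 14299} = - \frac{53143}{58127}$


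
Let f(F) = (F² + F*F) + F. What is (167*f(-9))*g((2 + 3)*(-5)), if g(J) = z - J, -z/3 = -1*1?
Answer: 715428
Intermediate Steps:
z = 3 (z = -(-3) = -3*(-1) = 3)
g(J) = 3 - J
f(F) = F + 2*F² (f(F) = (F² + F²) + F = 2*F² + F = F + 2*F²)
(167*f(-9))*g((2 + 3)*(-5)) = (167*(-9*(1 + 2*(-9))))*(3 - (2 + 3)*(-5)) = (167*(-9*(1 - 18)))*(3 - 5*(-5)) = (167*(-9*(-17)))*(3 - 1*(-25)) = (167*153)*(3 + 25) = 25551*28 = 715428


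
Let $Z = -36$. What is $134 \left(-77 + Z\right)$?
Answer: $-15142$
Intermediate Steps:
$134 \left(-77 + Z\right) = 134 \left(-77 - 36\right) = 134 \left(-113\right) = -15142$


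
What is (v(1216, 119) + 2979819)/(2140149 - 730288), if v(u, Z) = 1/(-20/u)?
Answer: 14898791/7049305 ≈ 2.1135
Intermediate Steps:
v(u, Z) = -u/20
(v(1216, 119) + 2979819)/(2140149 - 730288) = (-1/20*1216 + 2979819)/(2140149 - 730288) = (-304/5 + 2979819)/1409861 = (14898791/5)*(1/1409861) = 14898791/7049305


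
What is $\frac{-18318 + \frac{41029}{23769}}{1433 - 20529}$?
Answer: $\frac{435359513}{453892824} \approx 0.95917$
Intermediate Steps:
$\frac{-18318 + \frac{41029}{23769}}{1433 - 20529} = \frac{-18318 + 41029 \cdot \frac{1}{23769}}{-19096} = \left(-18318 + \frac{41029}{23769}\right) \left(- \frac{1}{19096}\right) = \left(- \frac{435359513}{23769}\right) \left(- \frac{1}{19096}\right) = \frac{435359513}{453892824}$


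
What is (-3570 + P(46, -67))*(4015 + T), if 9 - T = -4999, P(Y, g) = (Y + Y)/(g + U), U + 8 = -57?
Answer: -1063207159/33 ≈ -3.2218e+7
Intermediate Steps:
U = -65 (U = -8 - 57 = -65)
P(Y, g) = 2*Y/(-65 + g) (P(Y, g) = (Y + Y)/(g - 65) = (2*Y)/(-65 + g) = 2*Y/(-65 + g))
T = 5008 (T = 9 - 1*(-4999) = 9 + 4999 = 5008)
(-3570 + P(46, -67))*(4015 + T) = (-3570 + 2*46/(-65 - 67))*(4015 + 5008) = (-3570 + 2*46/(-132))*9023 = (-3570 + 2*46*(-1/132))*9023 = (-3570 - 23/33)*9023 = -117833/33*9023 = -1063207159/33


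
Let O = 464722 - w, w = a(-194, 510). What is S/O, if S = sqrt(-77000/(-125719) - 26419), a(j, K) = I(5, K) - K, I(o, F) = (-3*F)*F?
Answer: I*sqrt(3450823698179)/14235185228 ≈ 0.0001305*I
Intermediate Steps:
I(o, F) = -3*F**2
a(j, K) = -K - 3*K**2 (a(j, K) = -3*K**2 - K = -K - 3*K**2)
w = -780810 (w = 510*(-1 - 3*510) = 510*(-1 - 1530) = 510*(-1531) = -780810)
O = 1245532 (O = 464722 - 1*(-780810) = 464722 + 780810 = 1245532)
S = I*sqrt(3450823698179)/11429 (S = sqrt(-77000*(-1/125719) - 26419) = sqrt(7000/11429 - 26419) = sqrt(-301935751/11429) = I*sqrt(3450823698179)/11429 ≈ 162.54*I)
S/O = (I*sqrt(3450823698179)/11429)/1245532 = (I*sqrt(3450823698179)/11429)*(1/1245532) = I*sqrt(3450823698179)/14235185228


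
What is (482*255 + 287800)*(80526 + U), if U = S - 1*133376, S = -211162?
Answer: -108432368520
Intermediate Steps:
U = -344538 (U = -211162 - 1*133376 = -211162 - 133376 = -344538)
(482*255 + 287800)*(80526 + U) = (482*255 + 287800)*(80526 - 344538) = (122910 + 287800)*(-264012) = 410710*(-264012) = -108432368520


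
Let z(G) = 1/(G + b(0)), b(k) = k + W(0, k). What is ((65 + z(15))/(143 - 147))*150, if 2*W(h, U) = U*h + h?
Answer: -2440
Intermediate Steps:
W(h, U) = h/2 + U*h/2 (W(h, U) = (U*h + h)/2 = (h + U*h)/2 = h/2 + U*h/2)
b(k) = k (b(k) = k + (1/2)*0*(1 + k) = k + 0 = k)
z(G) = 1/G (z(G) = 1/(G + 0) = 1/G)
((65 + z(15))/(143 - 147))*150 = ((65 + 1/15)/(143 - 147))*150 = ((65 + 1/15)/(-4))*150 = ((976/15)*(-1/4))*150 = -244/15*150 = -2440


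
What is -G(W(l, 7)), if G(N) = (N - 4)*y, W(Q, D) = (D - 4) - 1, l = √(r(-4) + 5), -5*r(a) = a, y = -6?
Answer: -12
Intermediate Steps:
r(a) = -a/5
l = √145/5 (l = √(-⅕*(-4) + 5) = √(⅘ + 5) = √(29/5) = √145/5 ≈ 2.4083)
W(Q, D) = -5 + D (W(Q, D) = (-4 + D) - 1 = -5 + D)
G(N) = 24 - 6*N (G(N) = (N - 4)*(-6) = (-4 + N)*(-6) = 24 - 6*N)
-G(W(l, 7)) = -(24 - 6*(-5 + 7)) = -(24 - 6*2) = -(24 - 12) = -1*12 = -12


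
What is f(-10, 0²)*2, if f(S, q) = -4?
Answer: -8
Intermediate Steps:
f(-10, 0²)*2 = -4*2 = -8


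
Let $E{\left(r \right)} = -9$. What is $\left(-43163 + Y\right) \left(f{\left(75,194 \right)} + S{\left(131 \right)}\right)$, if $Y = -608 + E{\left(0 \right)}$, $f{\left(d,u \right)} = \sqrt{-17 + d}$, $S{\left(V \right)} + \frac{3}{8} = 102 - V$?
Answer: $\frac{2572075}{2} - 43780 \sqrt{58} \approx 9.5262 \cdot 10^{5}$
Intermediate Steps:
$S{\left(V \right)} = \frac{813}{8} - V$ ($S{\left(V \right)} = - \frac{3}{8} - \left(-102 + V\right) = \frac{813}{8} - V$)
$Y = -617$ ($Y = -608 - 9 = -617$)
$\left(-43163 + Y\right) \left(f{\left(75,194 \right)} + S{\left(131 \right)}\right) = \left(-43163 - 617\right) \left(\sqrt{-17 + 75} + \left(\frac{813}{8} - 131\right)\right) = - 43780 \left(\sqrt{58} + \left(\frac{813}{8} - 131\right)\right) = - 43780 \left(\sqrt{58} - \frac{235}{8}\right) = - 43780 \left(- \frac{235}{8} + \sqrt{58}\right) = \frac{2572075}{2} - 43780 \sqrt{58}$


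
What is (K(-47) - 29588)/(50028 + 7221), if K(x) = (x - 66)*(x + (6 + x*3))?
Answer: -9022/57249 ≈ -0.15759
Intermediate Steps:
K(x) = (-66 + x)*(6 + 4*x) (K(x) = (-66 + x)*(x + (6 + 3*x)) = (-66 + x)*(6 + 4*x))
(K(-47) - 29588)/(50028 + 7221) = ((-396 - 258*(-47) + 4*(-47)²) - 29588)/(50028 + 7221) = ((-396 + 12126 + 4*2209) - 29588)/57249 = ((-396 + 12126 + 8836) - 29588)*(1/57249) = (20566 - 29588)*(1/57249) = -9022*1/57249 = -9022/57249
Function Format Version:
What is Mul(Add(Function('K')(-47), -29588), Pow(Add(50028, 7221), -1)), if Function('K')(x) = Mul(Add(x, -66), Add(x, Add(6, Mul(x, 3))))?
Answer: Rational(-9022, 57249) ≈ -0.15759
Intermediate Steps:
Function('K')(x) = Mul(Add(-66, x), Add(6, Mul(4, x))) (Function('K')(x) = Mul(Add(-66, x), Add(x, Add(6, Mul(3, x)))) = Mul(Add(-66, x), Add(6, Mul(4, x))))
Mul(Add(Function('K')(-47), -29588), Pow(Add(50028, 7221), -1)) = Mul(Add(Add(-396, Mul(-258, -47), Mul(4, Pow(-47, 2))), -29588), Pow(Add(50028, 7221), -1)) = Mul(Add(Add(-396, 12126, Mul(4, 2209)), -29588), Pow(57249, -1)) = Mul(Add(Add(-396, 12126, 8836), -29588), Rational(1, 57249)) = Mul(Add(20566, -29588), Rational(1, 57249)) = Mul(-9022, Rational(1, 57249)) = Rational(-9022, 57249)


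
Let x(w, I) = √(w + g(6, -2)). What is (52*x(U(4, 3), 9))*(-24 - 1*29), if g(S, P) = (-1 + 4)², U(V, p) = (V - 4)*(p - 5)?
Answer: -8268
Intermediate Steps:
U(V, p) = (-5 + p)*(-4 + V) (U(V, p) = (-4 + V)*(-5 + p) = (-5 + p)*(-4 + V))
g(S, P) = 9 (g(S, P) = 3² = 9)
x(w, I) = √(9 + w) (x(w, I) = √(w + 9) = √(9 + w))
(52*x(U(4, 3), 9))*(-24 - 1*29) = (52*√(9 + (20 - 5*4 - 4*3 + 4*3)))*(-24 - 1*29) = (52*√(9 + (20 - 20 - 12 + 12)))*(-24 - 29) = (52*√(9 + 0))*(-53) = (52*√9)*(-53) = (52*3)*(-53) = 156*(-53) = -8268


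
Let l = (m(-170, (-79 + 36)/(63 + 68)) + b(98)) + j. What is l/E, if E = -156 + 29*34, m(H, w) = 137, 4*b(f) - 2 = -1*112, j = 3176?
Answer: 6571/1660 ≈ 3.9584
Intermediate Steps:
b(f) = -55/2 (b(f) = 1/2 + (-1*112)/4 = 1/2 + (1/4)*(-112) = 1/2 - 28 = -55/2)
l = 6571/2 (l = (137 - 55/2) + 3176 = 219/2 + 3176 = 6571/2 ≈ 3285.5)
E = 830 (E = -156 + 986 = 830)
l/E = (6571/2)/830 = (6571/2)*(1/830) = 6571/1660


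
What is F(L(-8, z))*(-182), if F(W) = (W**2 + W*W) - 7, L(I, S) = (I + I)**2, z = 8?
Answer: -23853830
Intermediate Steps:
L(I, S) = 4*I**2 (L(I, S) = (2*I)**2 = 4*I**2)
F(W) = -7 + 2*W**2 (F(W) = (W**2 + W**2) - 7 = 2*W**2 - 7 = -7 + 2*W**2)
F(L(-8, z))*(-182) = (-7 + 2*(4*(-8)**2)**2)*(-182) = (-7 + 2*(4*64)**2)*(-182) = (-7 + 2*256**2)*(-182) = (-7 + 2*65536)*(-182) = (-7 + 131072)*(-182) = 131065*(-182) = -23853830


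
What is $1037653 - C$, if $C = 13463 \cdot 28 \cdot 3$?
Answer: $-93239$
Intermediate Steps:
$C = 1130892$ ($C = 13463 \cdot 84 = 1130892$)
$1037653 - C = 1037653 - 1130892 = -93239$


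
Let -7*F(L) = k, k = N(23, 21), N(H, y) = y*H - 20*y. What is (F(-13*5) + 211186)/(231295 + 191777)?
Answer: 211177/423072 ≈ 0.49915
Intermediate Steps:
N(H, y) = -20*y + H*y (N(H, y) = H*y - 20*y = -20*y + H*y)
k = 63 (k = 21*(-20 + 23) = 21*3 = 63)
F(L) = -9 (F(L) = -⅐*63 = -9)
(F(-13*5) + 211186)/(231295 + 191777) = (-9 + 211186)/(231295 + 191777) = 211177/423072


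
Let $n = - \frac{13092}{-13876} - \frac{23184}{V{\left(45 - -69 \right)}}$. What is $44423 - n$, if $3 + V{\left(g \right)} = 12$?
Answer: $\frac{163036258}{3469} \approx 46998.0$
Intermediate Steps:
$V{\left(g \right)} = 9$ ($V{\left(g \right)} = -3 + 12 = 9$)
$n = - \frac{8932871}{3469}$ ($n = - \frac{13092}{-13876} - \frac{23184}{9} = \left(-13092\right) \left(- \frac{1}{13876}\right) - 2576 = \frac{3273}{3469} - 2576 = - \frac{8932871}{3469} \approx -2575.1$)
$44423 - n = 44423 - - \frac{8932871}{3469} = 44423 + \frac{8932871}{3469} = \frac{163036258}{3469}$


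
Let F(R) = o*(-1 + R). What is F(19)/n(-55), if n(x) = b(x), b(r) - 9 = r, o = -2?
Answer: 18/23 ≈ 0.78261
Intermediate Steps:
b(r) = 9 + r
n(x) = 9 + x
F(R) = 2 - 2*R (F(R) = -2*(-1 + R) = 2 - 2*R)
F(19)/n(-55) = (2 - 2*19)/(9 - 55) = (2 - 38)/(-46) = -36*(-1/46) = 18/23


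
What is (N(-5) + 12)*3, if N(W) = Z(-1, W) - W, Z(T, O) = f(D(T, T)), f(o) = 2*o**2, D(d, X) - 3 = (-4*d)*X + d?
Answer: 75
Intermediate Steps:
D(d, X) = 3 + d - 4*X*d (D(d, X) = 3 + ((-4*d)*X + d) = 3 + (-4*X*d + d) = 3 + (d - 4*X*d) = 3 + d - 4*X*d)
Z(T, O) = 2*(3 + T - 4*T**2)**2 (Z(T, O) = 2*(3 + T - 4*T*T)**2 = 2*(3 + T - 4*T**2)**2)
N(W) = 8 - W (N(W) = 2*(3 - 1 - 4*(-1)**2)**2 - W = 2*(3 - 1 - 4*1)**2 - W = 2*(3 - 1 - 4)**2 - W = 2*(-2)**2 - W = 2*4 - W = 8 - W)
(N(-5) + 12)*3 = ((8 - 1*(-5)) + 12)*3 = ((8 + 5) + 12)*3 = (13 + 12)*3 = 25*3 = 75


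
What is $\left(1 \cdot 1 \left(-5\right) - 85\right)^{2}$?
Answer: $8100$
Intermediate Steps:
$\left(1 \cdot 1 \left(-5\right) - 85\right)^{2} = \left(1 \left(-5\right) - 85\right)^{2} = \left(-5 - 85\right)^{2} = \left(-90\right)^{2} = 8100$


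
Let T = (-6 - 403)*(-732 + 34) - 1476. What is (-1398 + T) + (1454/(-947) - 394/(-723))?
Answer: 193495649924/684681 ≈ 2.8261e+5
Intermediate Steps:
T = 284006 (T = -409*(-698) - 1476 = 285482 - 1476 = 284006)
(-1398 + T) + (1454/(-947) - 394/(-723)) = (-1398 + 284006) + (1454/(-947) - 394/(-723)) = 282608 + (1454*(-1/947) - 394*(-1/723)) = 282608 + (-1454/947 + 394/723) = 282608 - 678124/684681 = 193495649924/684681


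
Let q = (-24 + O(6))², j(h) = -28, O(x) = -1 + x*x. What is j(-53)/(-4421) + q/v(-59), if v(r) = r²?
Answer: 632409/15389501 ≈ 0.041094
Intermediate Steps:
O(x) = -1 + x²
q = 121 (q = (-24 + (-1 + 6²))² = (-24 + (-1 + 36))² = (-24 + 35)² = 11² = 121)
j(-53)/(-4421) + q/v(-59) = -28/(-4421) + 121/((-59)²) = -28*(-1/4421) + 121/3481 = 28/4421 + 121*(1/3481) = 28/4421 + 121/3481 = 632409/15389501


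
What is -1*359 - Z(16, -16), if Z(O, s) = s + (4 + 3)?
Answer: -350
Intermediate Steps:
Z(O, s) = 7 + s (Z(O, s) = s + 7 = 7 + s)
-1*359 - Z(16, -16) = -1*359 - (7 - 16) = -359 - 1*(-9) = -359 + 9 = -350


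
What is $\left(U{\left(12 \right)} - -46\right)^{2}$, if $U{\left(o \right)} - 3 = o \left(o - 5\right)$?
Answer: $17689$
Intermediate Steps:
$U{\left(o \right)} = 3 + o \left(-5 + o\right)$ ($U{\left(o \right)} = 3 + o \left(o - 5\right) = 3 + o \left(-5 + o\right)$)
$\left(U{\left(12 \right)} - -46\right)^{2} = \left(\left(3 + 12^{2} - 60\right) - -46\right)^{2} = \left(\left(3 + 144 - 60\right) + 46\right)^{2} = \left(87 + 46\right)^{2} = 133^{2} = 17689$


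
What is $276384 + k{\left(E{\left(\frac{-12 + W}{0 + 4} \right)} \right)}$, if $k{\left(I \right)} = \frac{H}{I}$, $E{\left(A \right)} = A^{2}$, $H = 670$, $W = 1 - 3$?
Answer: $\frac{13545496}{49} \approx 2.7644 \cdot 10^{5}$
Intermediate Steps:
$W = -2$
$k{\left(I \right)} = \frac{670}{I}$
$276384 + k{\left(E{\left(\frac{-12 + W}{0 + 4} \right)} \right)} = 276384 + \frac{670}{\left(\frac{-12 - 2}{0 + 4}\right)^{2}} = 276384 + \frac{670}{\left(- \frac{14}{4}\right)^{2}} = 276384 + \frac{670}{\left(\left(-14\right) \frac{1}{4}\right)^{2}} = 276384 + \frac{670}{\left(- \frac{7}{2}\right)^{2}} = 276384 + \frac{670}{\frac{49}{4}} = 276384 + 670 \cdot \frac{4}{49} = 276384 + \frac{2680}{49} = \frac{13545496}{49}$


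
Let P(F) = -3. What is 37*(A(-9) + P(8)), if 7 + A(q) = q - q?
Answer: -370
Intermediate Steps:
A(q) = -7 (A(q) = -7 + (q - q) = -7 + 0 = -7)
37*(A(-9) + P(8)) = 37*(-7 - 3) = 37*(-10) = -370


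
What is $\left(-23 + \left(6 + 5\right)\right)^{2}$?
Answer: $144$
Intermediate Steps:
$\left(-23 + \left(6 + 5\right)\right)^{2} = \left(-23 + 11\right)^{2} = \left(-12\right)^{2} = 144$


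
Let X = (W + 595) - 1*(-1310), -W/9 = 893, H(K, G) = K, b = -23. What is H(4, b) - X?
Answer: 6136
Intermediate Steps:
W = -8037 (W = -9*893 = -8037)
X = -6132 (X = (-8037 + 595) - 1*(-1310) = -7442 + 1310 = -6132)
H(4, b) - X = 4 - 1*(-6132) = 4 + 6132 = 6136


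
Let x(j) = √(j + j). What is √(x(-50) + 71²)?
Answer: √(5041 + 10*I) ≈ 71.0 + 0.0704*I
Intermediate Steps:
x(j) = √2*√j (x(j) = √(2*j) = √2*√j)
√(x(-50) + 71²) = √(√2*√(-50) + 71²) = √(√2*(5*I*√2) + 5041) = √(10*I + 5041) = √(5041 + 10*I)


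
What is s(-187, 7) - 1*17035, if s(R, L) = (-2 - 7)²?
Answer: -16954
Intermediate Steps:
s(R, L) = 81 (s(R, L) = (-9)² = 81)
s(-187, 7) - 1*17035 = 81 - 1*17035 = 81 - 17035 = -16954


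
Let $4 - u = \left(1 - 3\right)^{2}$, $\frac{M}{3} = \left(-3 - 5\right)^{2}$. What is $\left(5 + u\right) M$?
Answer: $960$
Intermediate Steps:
$M = 192$ ($M = 3 \left(-3 - 5\right)^{2} = 3 \left(-8\right)^{2} = 3 \cdot 64 = 192$)
$u = 0$ ($u = 4 - \left(1 - 3\right)^{2} = 4 - \left(-2\right)^{2} = 4 - 4 = 0$)
$\left(5 + u\right) M = \left(5 + 0\right) 192 = 5 \cdot 192 = 960$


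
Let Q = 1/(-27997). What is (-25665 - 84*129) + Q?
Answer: -1021918498/27997 ≈ -36501.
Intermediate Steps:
Q = -1/27997 ≈ -3.5718e-5
(-25665 - 84*129) + Q = (-25665 - 84*129) - 1/27997 = (-25665 - 10836) - 1/27997 = -36501 - 1/27997 = -1021918498/27997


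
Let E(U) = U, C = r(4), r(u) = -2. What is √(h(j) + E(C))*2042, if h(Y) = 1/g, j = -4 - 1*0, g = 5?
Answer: 6126*I*√5/5 ≈ 2739.6*I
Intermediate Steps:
C = -2
j = -4 (j = -4 + 0 = -4)
h(Y) = ⅕ (h(Y) = 1/5 = ⅕)
√(h(j) + E(C))*2042 = √(⅕ - 2)*2042 = √(-9/5)*2042 = (3*I*√5/5)*2042 = 6126*I*√5/5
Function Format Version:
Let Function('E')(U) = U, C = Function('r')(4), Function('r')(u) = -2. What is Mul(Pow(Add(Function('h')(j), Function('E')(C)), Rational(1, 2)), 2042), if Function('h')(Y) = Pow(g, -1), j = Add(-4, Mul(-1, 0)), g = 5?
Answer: Mul(Rational(6126, 5), I, Pow(5, Rational(1, 2))) ≈ Mul(2739.6, I)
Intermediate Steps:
C = -2
j = -4 (j = Add(-4, 0) = -4)
Function('h')(Y) = Rational(1, 5) (Function('h')(Y) = Pow(5, -1) = Rational(1, 5))
Mul(Pow(Add(Function('h')(j), Function('E')(C)), Rational(1, 2)), 2042) = Mul(Pow(Add(Rational(1, 5), -2), Rational(1, 2)), 2042) = Mul(Pow(Rational(-9, 5), Rational(1, 2)), 2042) = Mul(Mul(Rational(3, 5), I, Pow(5, Rational(1, 2))), 2042) = Mul(Rational(6126, 5), I, Pow(5, Rational(1, 2)))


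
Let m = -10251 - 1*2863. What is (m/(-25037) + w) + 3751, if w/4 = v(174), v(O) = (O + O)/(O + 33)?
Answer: 6492573337/1727553 ≈ 3758.3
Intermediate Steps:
v(O) = 2*O/(33 + O) (v(O) = (2*O)/(33 + O) = 2*O/(33 + O))
w = 464/69 (w = 4*(2*174/(33 + 174)) = 4*(2*174/207) = 4*(2*174*(1/207)) = 4*(116/69) = 464/69 ≈ 6.7246)
m = -13114 (m = -10251 - 2863 = -13114)
(m/(-25037) + w) + 3751 = (-13114/(-25037) + 464/69) + 3751 = (-13114*(-1/25037) + 464/69) + 3751 = (13114/25037 + 464/69) + 3751 = 12522034/1727553 + 3751 = 6492573337/1727553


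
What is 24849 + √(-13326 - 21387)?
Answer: 24849 + 3*I*√3857 ≈ 24849.0 + 186.31*I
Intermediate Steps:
24849 + √(-13326 - 21387) = 24849 + √(-34713) = 24849 + 3*I*√3857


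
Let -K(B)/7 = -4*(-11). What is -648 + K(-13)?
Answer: -956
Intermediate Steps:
K(B) = -308 (K(B) = -(-28)*(-11) = -7*44 = -308)
-648 + K(-13) = -648 - 308 = -956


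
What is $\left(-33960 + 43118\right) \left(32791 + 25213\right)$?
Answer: $531200632$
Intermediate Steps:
$\left(-33960 + 43118\right) \left(32791 + 25213\right) = 9158 \cdot 58004 = 531200632$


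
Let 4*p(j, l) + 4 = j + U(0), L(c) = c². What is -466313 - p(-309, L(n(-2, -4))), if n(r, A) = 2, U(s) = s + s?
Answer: -1864939/4 ≈ -4.6624e+5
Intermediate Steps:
U(s) = 2*s
p(j, l) = -1 + j/4 (p(j, l) = -1 + (j + 2*0)/4 = -1 + (j + 0)/4 = -1 + j/4)
-466313 - p(-309, L(n(-2, -4))) = -466313 - (-1 + (¼)*(-309)) = -466313 - (-1 - 309/4) = -466313 - 1*(-313/4) = -466313 + 313/4 = -1864939/4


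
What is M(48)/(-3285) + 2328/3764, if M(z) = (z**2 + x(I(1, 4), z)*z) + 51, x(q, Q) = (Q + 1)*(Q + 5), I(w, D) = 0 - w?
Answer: -39201827/1030395 ≈ -38.045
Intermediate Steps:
I(w, D) = -w
x(q, Q) = (1 + Q)*(5 + Q)
M(z) = 51 + z**2 + z*(5 + z**2 + 6*z) (M(z) = (z**2 + (5 + z**2 + 6*z)*z) + 51 = (z**2 + z*(5 + z**2 + 6*z)) + 51 = 51 + z**2 + z*(5 + z**2 + 6*z))
M(48)/(-3285) + 2328/3764 = (51 + 48**3 + 5*48 + 7*48**2)/(-3285) + 2328/3764 = (51 + 110592 + 240 + 7*2304)*(-1/3285) + 2328*(1/3764) = (51 + 110592 + 240 + 16128)*(-1/3285) + 582/941 = 127011*(-1/3285) + 582/941 = -42337/1095 + 582/941 = -39201827/1030395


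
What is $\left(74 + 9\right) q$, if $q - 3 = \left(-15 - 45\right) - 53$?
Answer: $-9130$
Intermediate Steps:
$q = -110$ ($q = 3 - 113 = -110$)
$\left(74 + 9\right) q = \left(74 + 9\right) \left(-110\right) = 83 \left(-110\right) = -9130$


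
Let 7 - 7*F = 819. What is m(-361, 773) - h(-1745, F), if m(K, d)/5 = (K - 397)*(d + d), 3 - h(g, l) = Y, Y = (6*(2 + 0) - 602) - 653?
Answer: -5860586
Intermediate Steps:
F = -116 (F = 1 - 1/7*819 = 1 - 117 = -116)
Y = -1243 (Y = (6*2 - 602) - 653 = (12 - 602) - 653 = -590 - 653 = -1243)
h(g, l) = 1246 (h(g, l) = 3 - 1*(-1243) = 3 + 1243 = 1246)
m(K, d) = 10*d*(-397 + K) (m(K, d) = 5*((K - 397)*(d + d)) = 5*((-397 + K)*(2*d)) = 5*(2*d*(-397 + K)) = 10*d*(-397 + K))
m(-361, 773) - h(-1745, F) = 10*773*(-397 - 361) - 1*1246 = 10*773*(-758) - 1246 = -5859340 - 1246 = -5860586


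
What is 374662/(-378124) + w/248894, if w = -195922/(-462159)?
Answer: -10774193013603581/10873768789463526 ≈ -0.99084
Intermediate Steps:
w = 195922/462159 (w = -195922*(-1/462159) = 195922/462159 ≈ 0.42393)
374662/(-378124) + w/248894 = 374662/(-378124) + (195922/462159)/248894 = 374662*(-1/378124) + (195922/462159)*(1/248894) = -187331/189062 + 97961/57514301073 = -10774193013603581/10873768789463526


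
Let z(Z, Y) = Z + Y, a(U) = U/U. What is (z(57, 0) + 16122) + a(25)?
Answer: 16180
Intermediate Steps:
a(U) = 1
z(Z, Y) = Y + Z
(z(57, 0) + 16122) + a(25) = ((0 + 57) + 16122) + 1 = (57 + 16122) + 1 = 16179 + 1 = 16180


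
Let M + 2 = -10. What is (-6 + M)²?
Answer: 324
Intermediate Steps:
M = -12 (M = -2 - 10 = -12)
(-6 + M)² = (-6 - 12)² = (-18)² = 324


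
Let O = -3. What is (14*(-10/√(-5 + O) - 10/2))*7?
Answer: -490 + 245*I*√2 ≈ -490.0 + 346.48*I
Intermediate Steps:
(14*(-10/√(-5 + O) - 10/2))*7 = (14*(-10/√(-5 - 3) - 10/2))*7 = (14*(-10*(-I*√2/4) - 10*½))*7 = (14*(-10*(-I*√2/4) - 5))*7 = (14*(-(-5)*I*√2/2 - 5))*7 = (14*(5*I*√2/2 - 5))*7 = (14*(-5 + 5*I*√2/2))*7 = (-70 + 35*I*√2)*7 = -490 + 245*I*√2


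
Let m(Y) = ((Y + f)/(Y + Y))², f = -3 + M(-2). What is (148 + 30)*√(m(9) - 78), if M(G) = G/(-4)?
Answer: 89*I*√100919/18 ≈ 1570.7*I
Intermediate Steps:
M(G) = -G/4 (M(G) = G*(-¼) = -G/4)
f = -5/2 (f = -3 - ¼*(-2) = -3 + ½ = -5/2 ≈ -2.5000)
m(Y) = (-5/2 + Y)²/(4*Y²) (m(Y) = ((Y - 5/2)/(Y + Y))² = ((-5/2 + Y)/((2*Y)))² = ((-5/2 + Y)*(1/(2*Y)))² = ((-5/2 + Y)/(2*Y))² = (-5/2 + Y)²/(4*Y²))
(148 + 30)*√(m(9) - 78) = (148 + 30)*√((1/16)*(-5 + 2*9)²/9² - 78) = 178*√((1/16)*(1/81)*(-5 + 18)² - 78) = 178*√((1/16)*(1/81)*13² - 78) = 178*√((1/16)*(1/81)*169 - 78) = 178*√(169/1296 - 78) = 178*√(-100919/1296) = 178*(I*√100919/36) = 89*I*√100919/18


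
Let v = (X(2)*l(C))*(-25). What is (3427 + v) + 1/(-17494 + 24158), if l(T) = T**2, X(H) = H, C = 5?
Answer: 14507529/6664 ≈ 2177.0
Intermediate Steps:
v = -1250 (v = (2*5**2)*(-25) = (2*25)*(-25) = 50*(-25) = -1250)
(3427 + v) + 1/(-17494 + 24158) = (3427 - 1250) + 1/(-17494 + 24158) = 2177 + 1/6664 = 14507529/6664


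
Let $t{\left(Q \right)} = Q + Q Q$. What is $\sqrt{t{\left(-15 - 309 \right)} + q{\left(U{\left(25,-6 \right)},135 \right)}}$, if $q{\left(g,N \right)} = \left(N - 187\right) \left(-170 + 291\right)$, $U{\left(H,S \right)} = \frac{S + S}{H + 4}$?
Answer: $2 \sqrt{24590} \approx 313.62$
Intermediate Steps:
$U{\left(H,S \right)} = \frac{2 S}{4 + H}$
$q{\left(g,N \right)} = -22627 + 121 N$ ($q{\left(g,N \right)} = \left(-187 + N\right) 121 = -22627 + 121 N$)
$t{\left(Q \right)} = Q + Q^{2}$
$\sqrt{t{\left(-15 - 309 \right)} + q{\left(U{\left(25,-6 \right)},135 \right)}} = \sqrt{\left(-15 - 309\right) \left(1 - 324\right) + \left(-22627 + 121 \cdot 135\right)} = \sqrt{- 324 \left(1 - 324\right) + \left(-22627 + 16335\right)} = \sqrt{\left(-324\right) \left(-323\right) - 6292} = \sqrt{104652 - 6292} = \sqrt{98360} = 2 \sqrt{24590}$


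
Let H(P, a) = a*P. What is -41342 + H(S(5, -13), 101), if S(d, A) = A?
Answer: -42655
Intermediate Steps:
H(P, a) = P*a
-41342 + H(S(5, -13), 101) = -41342 - 13*101 = -41342 - 1313 = -42655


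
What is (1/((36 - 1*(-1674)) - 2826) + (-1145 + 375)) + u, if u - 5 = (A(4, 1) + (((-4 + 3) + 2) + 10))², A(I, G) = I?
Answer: -602641/1116 ≈ -540.00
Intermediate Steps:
u = 230 (u = 5 + (4 + (((-4 + 3) + 2) + 10))² = 5 + (4 + ((-1 + 2) + 10))² = 5 + (4 + (1 + 10))² = 5 + (4 + 11)² = 5 + 15² = 5 + 225 = 230)
(1/((36 - 1*(-1674)) - 2826) + (-1145 + 375)) + u = (1/((36 - 1*(-1674)) - 2826) + (-1145 + 375)) + 230 = (1/((36 + 1674) - 2826) - 770) + 230 = (1/(1710 - 2826) - 770) + 230 = (1/(-1116) - 770) + 230 = (-1/1116 - 770) + 230 = -859321/1116 + 230 = -602641/1116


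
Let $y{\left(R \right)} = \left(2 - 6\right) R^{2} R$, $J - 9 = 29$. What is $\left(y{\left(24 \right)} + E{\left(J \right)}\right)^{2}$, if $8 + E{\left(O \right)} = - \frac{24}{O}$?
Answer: $\frac{1104155420944}{361} \approx 3.0586 \cdot 10^{9}$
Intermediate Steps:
$J = 38$ ($J = 9 + 29 = 38$)
$E{\left(O \right)} = -8 - \frac{24}{O}$
$y{\left(R \right)} = - 4 R^{3}$ ($y{\left(R \right)} = \left(2 - 6\right) R^{2} R = - 4 R^{2} R = - 4 R^{3}$)
$\left(y{\left(24 \right)} + E{\left(J \right)}\right)^{2} = \left(- 4 \cdot 24^{3} - \left(8 + \frac{24}{38}\right)\right)^{2} = \left(\left(-4\right) 13824 - \frac{164}{19}\right)^{2} = \left(-55296 - \frac{164}{19}\right)^{2} = \left(- \frac{1050788}{19}\right)^{2} = \frac{1104155420944}{361}$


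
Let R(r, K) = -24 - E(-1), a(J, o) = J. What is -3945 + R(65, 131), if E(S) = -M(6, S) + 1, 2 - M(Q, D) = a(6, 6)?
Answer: -3974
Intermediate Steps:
M(Q, D) = -4 (M(Q, D) = 2 - 1*6 = 2 - 6 = -4)
E(S) = 5 (E(S) = -1*(-4) + 1 = 4 + 1 = 5)
R(r, K) = -29 (R(r, K) = -24 - 1*5 = -24 - 5 = -29)
-3945 + R(65, 131) = -3945 - 29 = -3974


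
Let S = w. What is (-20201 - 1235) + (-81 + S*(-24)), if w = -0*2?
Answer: -21517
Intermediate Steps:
w = 0 (w = -10*0 = 0)
S = 0
(-20201 - 1235) + (-81 + S*(-24)) = (-20201 - 1235) + (-81 + 0*(-24)) = -21436 + (-81 + 0) = -21436 - 81 = -21517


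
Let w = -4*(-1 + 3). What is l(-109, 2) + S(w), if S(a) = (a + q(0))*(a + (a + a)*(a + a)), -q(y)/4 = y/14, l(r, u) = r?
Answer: -2093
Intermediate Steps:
w = -8 (w = -4*2 = -8)
q(y) = -2*y/7 (q(y) = -4*y/14 = -2*y/7)
S(a) = a*(a + 4*a**2) (S(a) = (a - 2/7*0)*(a + (a + a)*(a + a)) = (a + 0)*(a + (2*a)*(2*a)) = a*(a + 4*a**2))
l(-109, 2) + S(w) = -109 + (-8)**2*(1 + 4*(-8)) = -109 + 64*(1 - 32) = -109 + 64*(-31) = -109 - 1984 = -2093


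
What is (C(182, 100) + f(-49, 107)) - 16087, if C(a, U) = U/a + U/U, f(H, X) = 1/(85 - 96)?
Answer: -16101627/1001 ≈ -16086.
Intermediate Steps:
f(H, X) = -1/11 (f(H, X) = 1/(-11) = -1/11)
C(a, U) = 1 + U/a (C(a, U) = U/a + 1 = 1 + U/a)
(C(182, 100) + f(-49, 107)) - 16087 = ((100 + 182)/182 - 1/11) - 16087 = ((1/182)*282 - 1/11) - 16087 = (141/91 - 1/11) - 16087 = 1460/1001 - 16087 = -16101627/1001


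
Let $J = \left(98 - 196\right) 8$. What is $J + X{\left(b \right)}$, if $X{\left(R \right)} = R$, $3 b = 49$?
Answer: $- \frac{2303}{3} \approx -767.67$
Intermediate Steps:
$b = \frac{49}{3}$ ($b = \frac{1}{3} \cdot 49 = \frac{49}{3} \approx 16.333$)
$J = -784$ ($J = \left(-98\right) 8 = -784$)
$J + X{\left(b \right)} = -784 + \frac{49}{3} = - \frac{2303}{3}$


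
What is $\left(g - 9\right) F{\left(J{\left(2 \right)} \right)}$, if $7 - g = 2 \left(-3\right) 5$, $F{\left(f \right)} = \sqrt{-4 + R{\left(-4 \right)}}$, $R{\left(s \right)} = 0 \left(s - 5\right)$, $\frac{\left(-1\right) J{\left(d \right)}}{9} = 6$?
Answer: $56 i \approx 56.0 i$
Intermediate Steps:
$J{\left(d \right)} = -54$ ($J{\left(d \right)} = \left(-9\right) 6 = -54$)
$R{\left(s \right)} = 0$ ($R{\left(s \right)} = 0 \left(-5 + s\right) = 0$)
$F{\left(f \right)} = 2 i$ ($F{\left(f \right)} = \sqrt{-4 + 0} = \sqrt{-4} = 2 i$)
$g = 37$ ($g = 7 - 2 \left(-3\right) 5 = 7 - \left(-6\right) 5 = 7 - -30 = 7 + 30 = 37$)
$\left(g - 9\right) F{\left(J{\left(2 \right)} \right)} = \left(37 - 9\right) 2 i = 28 \cdot 2 i = 56 i$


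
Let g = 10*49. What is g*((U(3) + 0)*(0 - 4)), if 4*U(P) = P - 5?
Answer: 980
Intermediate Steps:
U(P) = -5/4 + P/4 (U(P) = (P - 5)/4 = (-5 + P)/4 = -5/4 + P/4)
g = 490
g*((U(3) + 0)*(0 - 4)) = 490*(((-5/4 + (¼)*3) + 0)*(0 - 4)) = 490*(((-5/4 + ¾) + 0)*(-4)) = 490*((-½ + 0)*(-4)) = 490*(-½*(-4)) = 490*2 = 980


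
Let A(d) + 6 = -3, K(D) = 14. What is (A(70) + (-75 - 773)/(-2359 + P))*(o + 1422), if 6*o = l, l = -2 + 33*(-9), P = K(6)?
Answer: -166775881/14070 ≈ -11853.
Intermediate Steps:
A(d) = -9 (A(d) = -6 - 3 = -9)
P = 14
l = -299 (l = -2 - 297 = -299)
o = -299/6 (o = (⅙)*(-299) = -299/6 ≈ -49.833)
(A(70) + (-75 - 773)/(-2359 + P))*(o + 1422) = (-9 + (-75 - 773)/(-2359 + 14))*(-299/6 + 1422) = (-9 - 848/(-2345))*(8233/6) = (-9 - 848*(-1/2345))*(8233/6) = (-9 + 848/2345)*(8233/6) = -20257/2345*8233/6 = -166775881/14070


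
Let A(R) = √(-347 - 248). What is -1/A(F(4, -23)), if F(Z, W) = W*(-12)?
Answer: I*√595/595 ≈ 0.040996*I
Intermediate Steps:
F(Z, W) = -12*W
A(R) = I*√595 (A(R) = √(-595) = I*√595)
-1/A(F(4, -23)) = -1/(I*√595) = -(-1)*I*√595/595 = I*√595/595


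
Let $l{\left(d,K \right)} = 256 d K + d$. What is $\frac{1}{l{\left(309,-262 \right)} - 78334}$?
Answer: $- \frac{1}{20803273} \approx -4.8069 \cdot 10^{-8}$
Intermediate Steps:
$l{\left(d,K \right)} = d + 256 K d$ ($l{\left(d,K \right)} = 256 K d + d = d + 256 K d$)
$\frac{1}{l{\left(309,-262 \right)} - 78334} = \frac{1}{309 \left(1 + 256 \left(-262\right)\right) - 78334} = \frac{1}{309 \left(1 - 67072\right) - 78334} = \frac{1}{309 \left(-67071\right) - 78334} = \frac{1}{-20724939 - 78334} = \frac{1}{-20803273} = - \frac{1}{20803273}$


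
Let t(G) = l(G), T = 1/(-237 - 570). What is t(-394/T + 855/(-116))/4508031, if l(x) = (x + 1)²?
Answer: 1360310618347321/60660065136 ≈ 22425.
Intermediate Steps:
T = -1/807 (T = 1/(-807) = -1/807 ≈ -0.0012392)
l(x) = (1 + x)²
t(G) = (1 + G)²
t(-394/T + 855/(-116))/4508031 = (1 + (-394/(-1/807) + 855/(-116)))²/4508031 = (1 + (-394*(-807) + 855*(-1/116)))²*(1/4508031) = (1 + (317958 - 855/116))²*(1/4508031) = (1 + 36882273/116)²*(1/4508031) = (36882389/116)²*(1/4508031) = (1360310618347321/13456)*(1/4508031) = 1360310618347321/60660065136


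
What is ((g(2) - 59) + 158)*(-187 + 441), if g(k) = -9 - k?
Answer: 22352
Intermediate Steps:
((g(2) - 59) + 158)*(-187 + 441) = (((-9 - 1*2) - 59) + 158)*(-187 + 441) = (((-9 - 2) - 59) + 158)*254 = ((-11 - 59) + 158)*254 = (-70 + 158)*254 = 88*254 = 22352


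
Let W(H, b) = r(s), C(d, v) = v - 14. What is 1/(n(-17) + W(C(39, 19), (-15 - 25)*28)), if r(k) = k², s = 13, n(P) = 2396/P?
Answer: 17/477 ≈ 0.035639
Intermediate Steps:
C(d, v) = -14 + v
W(H, b) = 169 (W(H, b) = 13² = 169)
1/(n(-17) + W(C(39, 19), (-15 - 25)*28)) = 1/(2396/(-17) + 169) = 1/(2396*(-1/17) + 169) = 1/(-2396/17 + 169) = 1/(477/17) = 17/477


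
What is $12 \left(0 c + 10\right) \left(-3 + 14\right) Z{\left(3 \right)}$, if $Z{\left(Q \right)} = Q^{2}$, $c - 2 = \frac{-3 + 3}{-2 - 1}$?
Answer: $11880$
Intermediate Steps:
$c = 2$ ($c = 2 + \frac{-3 + 3}{-2 - 1} = 2 + \frac{0}{-3} = 2 + 0 \left(- \frac{1}{3}\right) = 2 + 0 = 2$)
$12 \left(0 c + 10\right) \left(-3 + 14\right) Z{\left(3 \right)} = 12 \left(0 \cdot 2 + 10\right) \left(-3 + 14\right) 3^{2} = 12 \left(0 + 10\right) 11 \cdot 9 = 12 \cdot 10 \cdot 11 \cdot 9 = 12 \cdot 110 \cdot 9 = 1320 \cdot 9 = 11880$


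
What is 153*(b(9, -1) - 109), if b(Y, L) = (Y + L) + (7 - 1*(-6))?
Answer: -13464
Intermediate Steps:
b(Y, L) = 13 + L + Y (b(Y, L) = (L + Y) + (7 + 6) = (L + Y) + 13 = 13 + L + Y)
153*(b(9, -1) - 109) = 153*((13 - 1 + 9) - 109) = 153*(21 - 109) = 153*(-88) = -13464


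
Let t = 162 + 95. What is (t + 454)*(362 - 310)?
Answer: 36972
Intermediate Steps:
t = 257
(t + 454)*(362 - 310) = (257 + 454)*(362 - 310) = 711*52 = 36972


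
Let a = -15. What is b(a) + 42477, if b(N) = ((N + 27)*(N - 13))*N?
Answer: 47517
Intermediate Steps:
b(N) = N*(-13 + N)*(27 + N) (b(N) = ((27 + N)*(-13 + N))*N = ((-13 + N)*(27 + N))*N = N*(-13 + N)*(27 + N))
b(a) + 42477 = -15*(-351 + (-15)² + 14*(-15)) + 42477 = -15*(-351 + 225 - 210) + 42477 = -15*(-336) + 42477 = 5040 + 42477 = 47517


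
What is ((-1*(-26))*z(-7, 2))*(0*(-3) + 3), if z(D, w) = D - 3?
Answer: -780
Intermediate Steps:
z(D, w) = -3 + D
((-1*(-26))*z(-7, 2))*(0*(-3) + 3) = ((-1*(-26))*(-3 - 7))*(0*(-3) + 3) = (26*(-10))*(0 + 3) = -260*3 = -780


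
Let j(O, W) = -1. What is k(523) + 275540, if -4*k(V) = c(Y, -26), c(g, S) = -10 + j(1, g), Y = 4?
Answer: 1102171/4 ≈ 2.7554e+5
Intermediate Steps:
c(g, S) = -11 (c(g, S) = -10 - 1 = -11)
k(V) = 11/4 (k(V) = -¼*(-11) = 11/4)
k(523) + 275540 = 11/4 + 275540 = 1102171/4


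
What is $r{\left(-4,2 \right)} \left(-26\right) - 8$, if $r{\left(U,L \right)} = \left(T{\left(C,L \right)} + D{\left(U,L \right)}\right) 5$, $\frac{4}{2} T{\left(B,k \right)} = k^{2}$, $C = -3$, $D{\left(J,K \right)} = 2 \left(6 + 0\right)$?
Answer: $-1828$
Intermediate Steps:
$D{\left(J,K \right)} = 12$ ($D{\left(J,K \right)} = 2 \cdot 6 = 12$)
$T{\left(B,k \right)} = \frac{k^{2}}{2}$
$r{\left(U,L \right)} = 60 + \frac{5 L^{2}}{2}$ ($r{\left(U,L \right)} = \left(\frac{L^{2}}{2} + 12\right) 5 = \left(12 + \frac{L^{2}}{2}\right) 5 = 60 + \frac{5 L^{2}}{2}$)
$r{\left(-4,2 \right)} \left(-26\right) - 8 = \left(60 + \frac{5 \cdot 2^{2}}{2}\right) \left(-26\right) - 8 = \left(60 + \frac{5}{2} \cdot 4\right) \left(-26\right) - 8 = \left(60 + 10\right) \left(-26\right) - 8 = 70 \left(-26\right) - 8 = -1820 - 8 = -1828$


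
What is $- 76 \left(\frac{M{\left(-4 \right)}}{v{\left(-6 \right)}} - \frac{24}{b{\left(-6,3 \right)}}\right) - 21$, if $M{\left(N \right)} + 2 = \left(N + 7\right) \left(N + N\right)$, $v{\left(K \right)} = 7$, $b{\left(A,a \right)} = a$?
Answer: $\frac{6085}{7} \approx 869.29$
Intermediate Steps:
$M{\left(N \right)} = -2 + 2 N \left(7 + N\right)$ ($M{\left(N \right)} = -2 + \left(N + 7\right) \left(N + N\right) = -2 + \left(7 + N\right) 2 N = -2 + 2 N \left(7 + N\right)$)
$- 76 \left(\frac{M{\left(-4 \right)}}{v{\left(-6 \right)}} - \frac{24}{b{\left(-6,3 \right)}}\right) - 21 = - 76 \left(\frac{-2 + 2 \left(-4\right)^{2} + 14 \left(-4\right)}{7} - \frac{24}{3}\right) - 21 = - 76 \left(\left(-2 + 2 \cdot 16 - 56\right) \frac{1}{7} - 8\right) - 21 = - 76 \left(\left(-2 + 32 - 56\right) \frac{1}{7} - 8\right) - 21 = - 76 \left(\left(-26\right) \frac{1}{7} - 8\right) - 21 = - 76 \left(- \frac{26}{7} - 8\right) - 21 = \left(-76\right) \left(- \frac{82}{7}\right) - 21 = \frac{6232}{7} - 21 = \frac{6085}{7}$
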